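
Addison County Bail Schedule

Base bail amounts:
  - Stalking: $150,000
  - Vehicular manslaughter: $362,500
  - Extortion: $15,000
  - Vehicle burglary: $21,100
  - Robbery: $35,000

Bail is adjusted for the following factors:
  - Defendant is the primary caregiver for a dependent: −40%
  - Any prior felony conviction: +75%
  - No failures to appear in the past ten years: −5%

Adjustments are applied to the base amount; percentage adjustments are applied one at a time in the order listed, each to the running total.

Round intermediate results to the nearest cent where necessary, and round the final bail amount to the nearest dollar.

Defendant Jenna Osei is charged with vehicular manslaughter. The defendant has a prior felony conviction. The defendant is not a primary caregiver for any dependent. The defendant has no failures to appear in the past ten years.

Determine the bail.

Base amounts from the schedule: vehicular manslaughter $362,500.
Single charge. Combined base = $362,500.
Any prior felony conviction (+75%): $362,500 × 1.75 = $634,375.
No failures to appear in the past ten years (−5%): $634,375 × 0.95 = $602,656.25.
Rounded to the nearest dollar: $602,656.

$602,656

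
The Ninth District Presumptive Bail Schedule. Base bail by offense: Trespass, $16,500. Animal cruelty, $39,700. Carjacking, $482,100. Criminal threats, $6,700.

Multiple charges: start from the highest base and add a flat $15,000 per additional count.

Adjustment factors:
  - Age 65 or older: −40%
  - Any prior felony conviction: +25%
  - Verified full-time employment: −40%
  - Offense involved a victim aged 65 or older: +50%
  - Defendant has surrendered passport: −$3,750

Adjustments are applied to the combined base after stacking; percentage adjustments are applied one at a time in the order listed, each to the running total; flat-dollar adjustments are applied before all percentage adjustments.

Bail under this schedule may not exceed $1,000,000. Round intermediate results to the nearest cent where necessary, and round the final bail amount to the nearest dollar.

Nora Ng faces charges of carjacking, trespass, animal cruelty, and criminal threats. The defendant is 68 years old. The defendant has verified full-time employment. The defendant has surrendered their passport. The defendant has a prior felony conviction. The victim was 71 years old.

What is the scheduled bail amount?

$353,261

Base amounts from the schedule: carjacking $482,100; trespass $16,500; animal cruelty $39,700; criminal threats $6,700.
Stacking rule: highest base plus $15,000 per additional charge. Highest is carjacking at $482,100; 3 additional charges → +$45,000. Combined base = $527,100.
Defendant has surrendered passport (−$3,750 flat): $527,100 − $3,750 = $523,350.
Age 65 or older (−40%): $523,350 × 0.6 = $314,010.
Any prior felony conviction (+25%): $314,010 × 1.25 = $392,512.50.
Verified full-time employment (−40%): $392,512.50 × 0.6 = $235,507.50.
Offense involved a victim aged 65 or older (+50%): $235,507.50 × 1.5 = $353,261.25.
$353,261.25 is within the $1,000,000 maximum.
Rounded to the nearest dollar: $353,261.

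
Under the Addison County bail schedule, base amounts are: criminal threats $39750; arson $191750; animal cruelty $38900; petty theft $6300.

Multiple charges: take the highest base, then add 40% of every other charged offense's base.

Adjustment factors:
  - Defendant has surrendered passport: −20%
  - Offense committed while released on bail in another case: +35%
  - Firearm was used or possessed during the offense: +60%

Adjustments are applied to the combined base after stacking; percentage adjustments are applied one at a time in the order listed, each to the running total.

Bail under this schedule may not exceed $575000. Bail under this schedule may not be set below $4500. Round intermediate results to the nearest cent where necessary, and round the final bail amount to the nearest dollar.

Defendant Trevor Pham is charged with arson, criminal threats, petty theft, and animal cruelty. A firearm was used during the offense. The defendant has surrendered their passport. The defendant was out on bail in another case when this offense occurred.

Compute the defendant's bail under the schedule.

$390061

Base amounts from the schedule: arson $191750; criminal threats $39750; petty theft $6300; animal cruelty $38900.
Stacking rule: highest base plus 40% of each additional charge. Highest is arson at $191750. Additional: $39750 × 40% = $15900; $6300 × 40% = $2520; $38900 × 40% = $15560. Combined base = $191750 + $33980 = $225730.
Defendant has surrendered passport (−20%): $225730 × 0.8 = $180584.
Offense committed while released on bail in another case (+35%): $180584 × 1.35 = $243788.40.
Firearm was used or possessed during the offense (+60%): $243788.40 × 1.6 = $390061.44.
$390061.44 is within the $575000 maximum.
$390061.44 is at or above the $4500 minimum.
Rounded to the nearest dollar: $390061.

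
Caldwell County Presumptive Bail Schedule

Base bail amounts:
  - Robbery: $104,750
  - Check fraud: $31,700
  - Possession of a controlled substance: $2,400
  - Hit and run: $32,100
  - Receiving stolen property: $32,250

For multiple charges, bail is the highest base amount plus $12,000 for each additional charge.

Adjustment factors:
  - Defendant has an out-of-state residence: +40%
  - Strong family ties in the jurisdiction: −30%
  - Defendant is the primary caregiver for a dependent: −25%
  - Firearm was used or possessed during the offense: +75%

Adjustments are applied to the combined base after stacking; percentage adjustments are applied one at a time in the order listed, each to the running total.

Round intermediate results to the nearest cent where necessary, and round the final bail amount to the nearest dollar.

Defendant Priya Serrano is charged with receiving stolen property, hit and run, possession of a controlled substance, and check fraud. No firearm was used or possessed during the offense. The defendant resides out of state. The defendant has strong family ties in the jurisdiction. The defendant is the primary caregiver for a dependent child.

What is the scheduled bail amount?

Base amounts from the schedule: receiving stolen property $32,250; hit and run $32,100; possession of a controlled substance $2,400; check fraud $31,700.
Stacking rule: highest base plus $12,000 per additional charge. Highest is receiving stolen property at $32,250; 3 additional charges → +$36,000. Combined base = $68,250.
Defendant has an out-of-state residence (+40%): $68,250 × 1.4 = $95,550.
Strong family ties in the jurisdiction (−30%): $95,550 × 0.7 = $66,885.
Defendant is the primary caregiver for a dependent (−25%): $66,885 × 0.75 = $50,163.75.
Rounded to the nearest dollar: $50,164.

$50,164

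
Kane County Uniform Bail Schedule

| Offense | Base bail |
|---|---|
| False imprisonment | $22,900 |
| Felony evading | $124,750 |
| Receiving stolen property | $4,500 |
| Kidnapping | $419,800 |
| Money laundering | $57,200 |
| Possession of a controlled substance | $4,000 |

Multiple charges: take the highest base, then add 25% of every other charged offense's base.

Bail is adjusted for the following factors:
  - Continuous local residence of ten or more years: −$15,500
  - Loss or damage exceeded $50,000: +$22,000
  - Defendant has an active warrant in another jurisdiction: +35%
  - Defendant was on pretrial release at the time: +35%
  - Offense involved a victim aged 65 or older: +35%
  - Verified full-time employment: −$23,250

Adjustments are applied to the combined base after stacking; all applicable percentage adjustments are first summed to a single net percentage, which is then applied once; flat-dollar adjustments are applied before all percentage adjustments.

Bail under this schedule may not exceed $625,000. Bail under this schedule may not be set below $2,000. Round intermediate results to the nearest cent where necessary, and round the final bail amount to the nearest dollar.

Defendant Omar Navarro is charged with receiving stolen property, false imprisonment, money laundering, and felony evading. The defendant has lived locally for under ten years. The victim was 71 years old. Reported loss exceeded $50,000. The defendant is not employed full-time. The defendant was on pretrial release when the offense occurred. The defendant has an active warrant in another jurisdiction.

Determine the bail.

$344,195

Base amounts from the schedule: receiving stolen property $4,500; false imprisonment $22,900; money laundering $57,200; felony evading $124,750.
Stacking rule: highest base plus 25% of each additional charge. Highest is felony evading at $124,750. Additional: $4,500 × 25% = $1,125; $22,900 × 25% = $5,725; $57,200 × 25% = $14,300. Combined base = $124,750 + $21,150 = $145,900.
Loss or damage exceeded $50,000 (+$22,000 flat): $145,900 + $22,000 = $167,900.
Net percentage adjustment: +35% +35% +35% = +105%. $167,900 × 2.05 = $344,195.
$344,195 is within the $625,000 maximum.
$344,195 is at or above the $2,000 minimum.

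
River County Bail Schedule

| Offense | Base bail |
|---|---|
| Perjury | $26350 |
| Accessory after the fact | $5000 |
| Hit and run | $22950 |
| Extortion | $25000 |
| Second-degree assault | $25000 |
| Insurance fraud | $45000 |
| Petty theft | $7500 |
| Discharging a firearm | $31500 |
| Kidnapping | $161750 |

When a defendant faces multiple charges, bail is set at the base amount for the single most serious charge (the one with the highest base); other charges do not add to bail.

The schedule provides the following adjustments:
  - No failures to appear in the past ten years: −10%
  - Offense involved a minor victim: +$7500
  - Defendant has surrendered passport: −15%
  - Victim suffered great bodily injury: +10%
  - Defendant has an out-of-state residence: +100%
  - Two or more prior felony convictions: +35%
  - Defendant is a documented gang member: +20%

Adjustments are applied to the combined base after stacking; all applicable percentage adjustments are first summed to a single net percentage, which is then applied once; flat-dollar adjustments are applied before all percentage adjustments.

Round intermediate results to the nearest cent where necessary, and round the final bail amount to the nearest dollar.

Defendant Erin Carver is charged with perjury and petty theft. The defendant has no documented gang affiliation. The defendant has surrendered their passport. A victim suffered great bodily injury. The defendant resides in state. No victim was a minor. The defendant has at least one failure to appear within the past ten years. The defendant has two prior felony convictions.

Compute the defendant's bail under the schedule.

Base amounts from the schedule: perjury $26350; petty theft $7500.
Stacking rule: use the highest base only. Highest is perjury at $26350. Combined base = $26350.
Net percentage adjustment: −15% +10% +35% = +30%. $26350 × 1.3 = $34255.

$34255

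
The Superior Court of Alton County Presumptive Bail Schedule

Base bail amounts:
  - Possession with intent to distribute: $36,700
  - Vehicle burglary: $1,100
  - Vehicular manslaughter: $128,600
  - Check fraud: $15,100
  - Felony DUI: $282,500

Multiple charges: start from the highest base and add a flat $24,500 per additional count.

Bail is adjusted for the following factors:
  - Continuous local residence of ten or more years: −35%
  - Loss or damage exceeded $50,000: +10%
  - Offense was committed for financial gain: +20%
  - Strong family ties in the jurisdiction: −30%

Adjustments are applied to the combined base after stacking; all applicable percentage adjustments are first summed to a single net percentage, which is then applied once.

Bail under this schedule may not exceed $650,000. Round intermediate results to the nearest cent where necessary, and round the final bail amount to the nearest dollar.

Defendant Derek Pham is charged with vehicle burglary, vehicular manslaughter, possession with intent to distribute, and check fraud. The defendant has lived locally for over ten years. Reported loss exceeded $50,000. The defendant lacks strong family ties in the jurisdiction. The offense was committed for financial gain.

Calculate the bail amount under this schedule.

$191,995

Base amounts from the schedule: vehicle burglary $1,100; vehicular manslaughter $128,600; possession with intent to distribute $36,700; check fraud $15,100.
Stacking rule: highest base plus $24,500 per additional charge. Highest is vehicular manslaughter at $128,600; 3 additional charges → +$73,500. Combined base = $202,100.
Net percentage adjustment: −35% +10% +20% = −5%. $202,100 × 0.95 = $191,995.
$191,995 is within the $650,000 maximum.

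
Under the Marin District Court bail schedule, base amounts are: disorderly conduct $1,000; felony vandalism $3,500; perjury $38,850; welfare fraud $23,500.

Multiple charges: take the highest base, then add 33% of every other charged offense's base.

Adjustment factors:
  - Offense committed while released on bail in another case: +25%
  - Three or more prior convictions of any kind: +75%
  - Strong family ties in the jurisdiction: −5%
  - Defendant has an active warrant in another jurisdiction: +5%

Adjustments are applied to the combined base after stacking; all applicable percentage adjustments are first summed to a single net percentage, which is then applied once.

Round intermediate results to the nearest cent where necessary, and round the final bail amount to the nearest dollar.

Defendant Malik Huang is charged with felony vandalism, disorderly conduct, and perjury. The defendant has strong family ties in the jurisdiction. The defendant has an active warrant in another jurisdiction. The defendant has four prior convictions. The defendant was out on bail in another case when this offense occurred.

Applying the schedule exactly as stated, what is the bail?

Base amounts from the schedule: felony vandalism $3,500; disorderly conduct $1,000; perjury $38,850.
Stacking rule: highest base plus 33% of each additional charge. Highest is perjury at $38,850. Additional: $3,500 × 33% = $1,155; $1,000 × 33% = $330. Combined base = $38,850 + $1,485 = $40,335.
Net percentage adjustment: +25% +75% −5% +5% = +100%. $40,335 × 2 = $80,670.

$80,670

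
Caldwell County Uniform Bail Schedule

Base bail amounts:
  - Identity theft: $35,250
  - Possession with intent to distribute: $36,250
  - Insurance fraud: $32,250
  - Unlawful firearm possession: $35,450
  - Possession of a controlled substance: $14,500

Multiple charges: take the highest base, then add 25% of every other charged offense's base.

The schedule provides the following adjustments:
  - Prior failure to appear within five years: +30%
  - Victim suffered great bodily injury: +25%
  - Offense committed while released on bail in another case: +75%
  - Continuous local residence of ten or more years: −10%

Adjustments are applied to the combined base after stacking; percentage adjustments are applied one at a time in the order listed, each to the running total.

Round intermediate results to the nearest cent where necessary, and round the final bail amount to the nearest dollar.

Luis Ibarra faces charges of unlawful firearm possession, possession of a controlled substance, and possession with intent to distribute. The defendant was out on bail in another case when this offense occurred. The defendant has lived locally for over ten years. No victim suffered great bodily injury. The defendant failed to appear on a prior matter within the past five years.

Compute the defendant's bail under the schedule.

$99,790

Base amounts from the schedule: unlawful firearm possession $35,450; possession of a controlled substance $14,500; possession with intent to distribute $36,250.
Stacking rule: highest base plus 25% of each additional charge. Highest is possession with intent to distribute at $36,250. Additional: $35,450 × 25% = $8,862.50; $14,500 × 25% = $3,625. Combined base = $36,250 + $12,487.50 = $48,737.50.
Prior failure to appear within five years (+30%): $48,737.50 × 1.3 = $63,358.75.
Offense committed while released on bail in another case (+75%): $63,358.75 × 1.75 = $110,877.81.
Continuous local residence of ten or more years (−10%): $110,877.81 × 0.9 = $99,790.03.
Rounded to the nearest dollar: $99,790.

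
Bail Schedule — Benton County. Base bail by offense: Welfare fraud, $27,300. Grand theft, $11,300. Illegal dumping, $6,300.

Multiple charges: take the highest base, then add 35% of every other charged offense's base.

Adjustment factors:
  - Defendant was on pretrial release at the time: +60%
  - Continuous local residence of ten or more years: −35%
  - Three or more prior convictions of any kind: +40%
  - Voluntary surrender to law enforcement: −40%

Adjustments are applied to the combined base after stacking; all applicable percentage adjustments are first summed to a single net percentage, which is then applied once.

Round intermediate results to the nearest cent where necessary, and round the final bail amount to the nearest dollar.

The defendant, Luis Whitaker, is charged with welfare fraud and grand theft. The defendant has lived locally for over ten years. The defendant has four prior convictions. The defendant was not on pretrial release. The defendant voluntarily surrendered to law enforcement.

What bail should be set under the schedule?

$20,316

Base amounts from the schedule: welfare fraud $27,300; grand theft $11,300.
Stacking rule: highest base plus 35% of each additional charge. Highest is welfare fraud at $27,300. Additional: $11,300 × 35% = $3,955. Combined base = $27,300 + $3,955 = $31,255.
Net percentage adjustment: −35% +40% −40% = −35%. $31,255 × 0.65 = $20,315.75.
Rounded to the nearest dollar: $20,316.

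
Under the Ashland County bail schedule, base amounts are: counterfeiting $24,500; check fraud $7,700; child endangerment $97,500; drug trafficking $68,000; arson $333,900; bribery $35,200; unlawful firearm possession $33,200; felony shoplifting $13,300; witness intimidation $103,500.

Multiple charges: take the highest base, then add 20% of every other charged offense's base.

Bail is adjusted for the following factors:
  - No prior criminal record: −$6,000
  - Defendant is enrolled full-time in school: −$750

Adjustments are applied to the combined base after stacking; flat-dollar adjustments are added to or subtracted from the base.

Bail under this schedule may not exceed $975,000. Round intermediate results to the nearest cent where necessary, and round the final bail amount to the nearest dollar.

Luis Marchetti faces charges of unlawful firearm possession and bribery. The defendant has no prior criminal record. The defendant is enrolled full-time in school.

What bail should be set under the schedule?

$35,090

Base amounts from the schedule: unlawful firearm possession $33,200; bribery $35,200.
Stacking rule: highest base plus 20% of each additional charge. Highest is bribery at $35,200. Additional: $33,200 × 20% = $6,640. Combined base = $35,200 + $6,640 = $41,840.
No prior criminal record (−$6,000 flat): $41,840 − $6,000 = $35,840.
Defendant is enrolled full-time in school (−$750 flat): $35,840 − $750 = $35,090.
$35,090 is within the $975,000 maximum.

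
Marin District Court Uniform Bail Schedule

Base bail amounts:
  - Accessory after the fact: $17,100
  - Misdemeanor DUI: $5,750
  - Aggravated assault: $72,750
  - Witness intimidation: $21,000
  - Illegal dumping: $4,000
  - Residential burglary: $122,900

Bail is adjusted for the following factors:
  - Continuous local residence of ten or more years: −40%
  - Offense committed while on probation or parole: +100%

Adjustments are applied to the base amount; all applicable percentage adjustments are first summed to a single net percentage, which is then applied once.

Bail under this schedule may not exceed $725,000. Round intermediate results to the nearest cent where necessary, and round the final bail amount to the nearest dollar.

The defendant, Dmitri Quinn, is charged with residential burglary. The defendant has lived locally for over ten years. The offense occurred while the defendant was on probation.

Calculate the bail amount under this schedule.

Base amounts from the schedule: residential burglary $122,900.
Single charge. Combined base = $122,900.
Net percentage adjustment: −40% +100% = +60%. $122,900 × 1.6 = $196,640.
$196,640 is within the $725,000 maximum.

$196,640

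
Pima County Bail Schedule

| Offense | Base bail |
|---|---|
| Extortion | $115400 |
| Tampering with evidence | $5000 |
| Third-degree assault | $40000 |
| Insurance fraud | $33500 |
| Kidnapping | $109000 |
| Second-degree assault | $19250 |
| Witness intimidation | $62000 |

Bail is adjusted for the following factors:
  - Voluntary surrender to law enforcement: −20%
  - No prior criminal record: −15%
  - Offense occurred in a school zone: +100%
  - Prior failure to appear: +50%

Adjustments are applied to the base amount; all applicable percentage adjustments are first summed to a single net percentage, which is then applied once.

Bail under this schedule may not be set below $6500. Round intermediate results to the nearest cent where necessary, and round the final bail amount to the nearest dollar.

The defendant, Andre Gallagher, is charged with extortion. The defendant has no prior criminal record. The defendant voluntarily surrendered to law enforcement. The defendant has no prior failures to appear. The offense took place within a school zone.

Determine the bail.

$190410

Base amounts from the schedule: extortion $115400.
Single charge. Combined base = $115400.
Net percentage adjustment: −20% −15% +100% = +65%. $115400 × 1.65 = $190410.
$190410 is at or above the $6500 minimum.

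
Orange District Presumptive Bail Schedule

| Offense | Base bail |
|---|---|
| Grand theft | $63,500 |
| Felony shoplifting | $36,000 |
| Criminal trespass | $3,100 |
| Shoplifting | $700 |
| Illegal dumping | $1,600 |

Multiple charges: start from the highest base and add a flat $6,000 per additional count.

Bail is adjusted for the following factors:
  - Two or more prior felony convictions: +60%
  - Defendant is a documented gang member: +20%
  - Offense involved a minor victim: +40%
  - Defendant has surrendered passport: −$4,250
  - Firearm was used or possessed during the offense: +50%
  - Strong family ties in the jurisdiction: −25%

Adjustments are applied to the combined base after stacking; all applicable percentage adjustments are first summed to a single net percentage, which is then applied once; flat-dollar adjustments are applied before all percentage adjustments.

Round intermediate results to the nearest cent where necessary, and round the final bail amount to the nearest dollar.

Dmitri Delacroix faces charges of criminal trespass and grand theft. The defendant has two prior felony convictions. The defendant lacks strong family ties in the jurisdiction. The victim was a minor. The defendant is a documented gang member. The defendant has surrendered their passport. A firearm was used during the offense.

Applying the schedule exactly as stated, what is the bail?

Base amounts from the schedule: criminal trespass $3,100; grand theft $63,500.
Stacking rule: highest base plus $6,000 per additional charge. Highest is grand theft at $63,500; 1 additional charge → +$6,000. Combined base = $69,500.
Defendant has surrendered passport (−$4,250 flat): $69,500 − $4,250 = $65,250.
Net percentage adjustment: +60% +20% +40% +50% = +170%. $65,250 × 2.7 = $176,175.

$176,175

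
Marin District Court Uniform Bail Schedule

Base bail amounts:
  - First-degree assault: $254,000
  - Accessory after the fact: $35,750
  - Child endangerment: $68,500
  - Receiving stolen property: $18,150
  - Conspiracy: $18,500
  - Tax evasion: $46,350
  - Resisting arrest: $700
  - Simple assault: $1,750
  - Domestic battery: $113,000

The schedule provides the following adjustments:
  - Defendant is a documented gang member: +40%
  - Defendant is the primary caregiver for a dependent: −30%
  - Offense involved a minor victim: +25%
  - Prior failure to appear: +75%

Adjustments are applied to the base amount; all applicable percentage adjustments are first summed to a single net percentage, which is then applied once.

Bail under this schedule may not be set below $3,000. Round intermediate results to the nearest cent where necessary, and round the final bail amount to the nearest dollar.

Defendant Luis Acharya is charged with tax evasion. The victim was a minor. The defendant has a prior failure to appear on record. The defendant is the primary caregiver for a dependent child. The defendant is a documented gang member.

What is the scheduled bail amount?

$97,335

Base amounts from the schedule: tax evasion $46,350.
Single charge. Combined base = $46,350.
Net percentage adjustment: +40% −30% +25% +75% = +110%. $46,350 × 2.1 = $97,335.
$97,335 is at or above the $3,000 minimum.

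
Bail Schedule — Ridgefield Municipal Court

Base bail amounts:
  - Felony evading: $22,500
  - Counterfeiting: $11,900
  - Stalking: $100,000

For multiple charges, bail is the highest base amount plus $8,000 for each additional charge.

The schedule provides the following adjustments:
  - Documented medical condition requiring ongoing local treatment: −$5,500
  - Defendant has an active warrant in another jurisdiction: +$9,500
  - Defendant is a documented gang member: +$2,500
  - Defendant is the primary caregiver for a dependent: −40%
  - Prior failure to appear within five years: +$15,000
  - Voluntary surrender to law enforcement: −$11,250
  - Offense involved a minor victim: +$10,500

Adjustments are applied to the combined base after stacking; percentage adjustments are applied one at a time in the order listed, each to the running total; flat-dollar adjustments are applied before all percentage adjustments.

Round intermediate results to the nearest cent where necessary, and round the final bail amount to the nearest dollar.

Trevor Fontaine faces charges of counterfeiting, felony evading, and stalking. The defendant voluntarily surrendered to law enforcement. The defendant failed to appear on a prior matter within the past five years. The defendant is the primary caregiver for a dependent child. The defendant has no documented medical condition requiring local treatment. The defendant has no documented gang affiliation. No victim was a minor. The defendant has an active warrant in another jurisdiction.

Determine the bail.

$77,550

Base amounts from the schedule: counterfeiting $11,900; felony evading $22,500; stalking $100,000.
Stacking rule: highest base plus $8,000 per additional charge. Highest is stalking at $100,000; 2 additional charges → +$16,000. Combined base = $116,000.
Defendant has an active warrant in another jurisdiction (+$9,500 flat): $116,000 + $9,500 = $125,500.
Prior failure to appear within five years (+$15,000 flat): $125,500 + $15,000 = $140,500.
Voluntary surrender to law enforcement (−$11,250 flat): $140,500 − $11,250 = $129,250.
Defendant is the primary caregiver for a dependent (−40%): $129,250 × 0.6 = $77,550.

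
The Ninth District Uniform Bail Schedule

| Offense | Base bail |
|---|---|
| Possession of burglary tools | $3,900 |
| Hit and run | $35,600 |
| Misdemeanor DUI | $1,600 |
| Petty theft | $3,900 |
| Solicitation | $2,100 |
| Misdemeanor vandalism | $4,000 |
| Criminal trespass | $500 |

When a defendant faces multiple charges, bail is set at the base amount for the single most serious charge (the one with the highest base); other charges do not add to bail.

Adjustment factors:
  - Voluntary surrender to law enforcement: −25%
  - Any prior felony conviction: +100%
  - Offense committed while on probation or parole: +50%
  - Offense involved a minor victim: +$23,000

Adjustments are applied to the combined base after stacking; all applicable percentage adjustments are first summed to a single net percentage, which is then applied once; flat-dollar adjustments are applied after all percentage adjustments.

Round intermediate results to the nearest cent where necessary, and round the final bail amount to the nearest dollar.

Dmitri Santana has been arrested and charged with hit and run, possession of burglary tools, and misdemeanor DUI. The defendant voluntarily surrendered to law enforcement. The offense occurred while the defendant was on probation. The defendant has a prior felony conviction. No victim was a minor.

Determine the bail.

Base amounts from the schedule: hit and run $35,600; possession of burglary tools $3,900; misdemeanor DUI $1,600.
Stacking rule: use the highest base only. Highest is hit and run at $35,600. Combined base = $35,600.
Net percentage adjustment: −25% +100% +50% = +125%. $35,600 × 2.25 = $80,100.

$80,100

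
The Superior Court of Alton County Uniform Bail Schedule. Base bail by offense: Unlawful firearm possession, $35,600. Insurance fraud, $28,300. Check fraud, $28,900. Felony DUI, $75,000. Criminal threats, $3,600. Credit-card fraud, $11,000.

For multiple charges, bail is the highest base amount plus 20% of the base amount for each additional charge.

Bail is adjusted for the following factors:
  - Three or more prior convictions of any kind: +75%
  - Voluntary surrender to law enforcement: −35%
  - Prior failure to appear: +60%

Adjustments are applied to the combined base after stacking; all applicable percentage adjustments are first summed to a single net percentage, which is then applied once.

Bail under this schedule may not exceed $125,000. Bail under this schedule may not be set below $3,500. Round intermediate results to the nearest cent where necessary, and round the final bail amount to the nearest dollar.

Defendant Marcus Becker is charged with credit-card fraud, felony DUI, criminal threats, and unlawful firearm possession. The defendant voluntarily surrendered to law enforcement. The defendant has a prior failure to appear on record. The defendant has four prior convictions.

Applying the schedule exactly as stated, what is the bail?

$125,000

Base amounts from the schedule: credit-card fraud $11,000; felony DUI $75,000; criminal threats $3,600; unlawful firearm possession $35,600.
Stacking rule: highest base plus 20% of each additional charge. Highest is felony DUI at $75,000. Additional: $11,000 × 20% = $2,200; $3,600 × 20% = $720; $35,600 × 20% = $7,120. Combined base = $75,000 + $10,040 = $85,040.
Net percentage adjustment: +75% −35% +60% = +100%. $85,040 × 2 = $170,080.
Result $170,080 exceeds the maximum of $125,000; bail is capped at $125,000.
$125,000 is at or above the $3,500 minimum.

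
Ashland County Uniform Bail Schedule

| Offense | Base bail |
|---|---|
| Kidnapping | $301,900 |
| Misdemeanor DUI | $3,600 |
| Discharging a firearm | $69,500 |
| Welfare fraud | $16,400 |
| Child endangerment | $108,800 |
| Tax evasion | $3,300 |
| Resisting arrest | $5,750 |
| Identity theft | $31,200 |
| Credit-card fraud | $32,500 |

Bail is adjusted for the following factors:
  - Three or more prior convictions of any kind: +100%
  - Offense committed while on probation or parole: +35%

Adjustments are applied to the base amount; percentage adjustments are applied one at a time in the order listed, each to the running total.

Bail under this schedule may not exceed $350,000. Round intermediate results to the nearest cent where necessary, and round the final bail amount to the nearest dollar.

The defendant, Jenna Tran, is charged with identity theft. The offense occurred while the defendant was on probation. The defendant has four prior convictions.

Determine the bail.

$84,240

Base amounts from the schedule: identity theft $31,200.
Single charge. Combined base = $31,200.
Three or more prior convictions of any kind (+100%): $31,200 × 2 = $62,400.
Offense committed while on probation or parole (+35%): $62,400 × 1.35 = $84,240.
$84,240 is within the $350,000 maximum.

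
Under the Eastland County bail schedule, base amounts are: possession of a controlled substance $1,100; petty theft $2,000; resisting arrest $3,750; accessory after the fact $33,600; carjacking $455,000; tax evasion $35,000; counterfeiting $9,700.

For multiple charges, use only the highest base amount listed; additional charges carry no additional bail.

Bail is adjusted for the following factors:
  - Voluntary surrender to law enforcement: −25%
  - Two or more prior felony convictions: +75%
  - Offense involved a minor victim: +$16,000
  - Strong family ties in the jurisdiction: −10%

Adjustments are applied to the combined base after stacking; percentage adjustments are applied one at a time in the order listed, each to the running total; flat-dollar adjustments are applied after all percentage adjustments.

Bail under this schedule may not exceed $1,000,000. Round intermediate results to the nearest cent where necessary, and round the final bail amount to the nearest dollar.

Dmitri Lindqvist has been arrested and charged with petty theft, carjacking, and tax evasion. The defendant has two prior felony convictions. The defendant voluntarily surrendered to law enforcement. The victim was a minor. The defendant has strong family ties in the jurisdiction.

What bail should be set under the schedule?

$553,469

Base amounts from the schedule: petty theft $2,000; carjacking $455,000; tax evasion $35,000.
Stacking rule: use the highest base only. Highest is carjacking at $455,000. Combined base = $455,000.
Voluntary surrender to law enforcement (−25%): $455,000 × 0.75 = $341,250.
Two or more prior felony convictions (+75%): $341,250 × 1.75 = $597,187.50.
Strong family ties in the jurisdiction (−10%): $597,187.50 × 0.9 = $537,468.75.
Offense involved a minor victim (+$16,000 flat): $537,468.75 + $16,000 = $553,468.75.
$553,468.75 is within the $1,000,000 maximum.
Rounded to the nearest dollar: $553,469.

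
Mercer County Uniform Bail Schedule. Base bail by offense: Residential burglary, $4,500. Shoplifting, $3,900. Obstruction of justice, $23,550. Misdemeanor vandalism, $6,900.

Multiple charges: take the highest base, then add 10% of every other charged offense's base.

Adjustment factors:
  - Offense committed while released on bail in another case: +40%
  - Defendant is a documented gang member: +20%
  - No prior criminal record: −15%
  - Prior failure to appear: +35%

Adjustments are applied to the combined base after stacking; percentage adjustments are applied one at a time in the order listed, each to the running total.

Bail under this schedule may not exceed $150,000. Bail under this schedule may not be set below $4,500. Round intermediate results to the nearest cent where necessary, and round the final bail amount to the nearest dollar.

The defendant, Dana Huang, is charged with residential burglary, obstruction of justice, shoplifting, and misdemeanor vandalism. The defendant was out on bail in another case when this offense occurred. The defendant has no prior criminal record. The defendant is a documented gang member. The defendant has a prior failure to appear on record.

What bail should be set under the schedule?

$48,349

Base amounts from the schedule: residential burglary $4,500; obstruction of justice $23,550; shoplifting $3,900; misdemeanor vandalism $6,900.
Stacking rule: highest base plus 10% of each additional charge. Highest is obstruction of justice at $23,550. Additional: $4,500 × 10% = $450; $3,900 × 10% = $390; $6,900 × 10% = $690. Combined base = $23,550 + $1,530 = $25,080.
Offense committed while released on bail in another case (+40%): $25,080 × 1.4 = $35,112.
Defendant is a documented gang member (+20%): $35,112 × 1.2 = $42,134.40.
No prior criminal record (−15%): $42,134.40 × 0.85 = $35,814.24.
Prior failure to appear (+35%): $35,814.24 × 1.35 = $48,349.22.
$48,349.22 is within the $150,000 maximum.
$48,349.22 is at or above the $4,500 minimum.
Rounded to the nearest dollar: $48,349.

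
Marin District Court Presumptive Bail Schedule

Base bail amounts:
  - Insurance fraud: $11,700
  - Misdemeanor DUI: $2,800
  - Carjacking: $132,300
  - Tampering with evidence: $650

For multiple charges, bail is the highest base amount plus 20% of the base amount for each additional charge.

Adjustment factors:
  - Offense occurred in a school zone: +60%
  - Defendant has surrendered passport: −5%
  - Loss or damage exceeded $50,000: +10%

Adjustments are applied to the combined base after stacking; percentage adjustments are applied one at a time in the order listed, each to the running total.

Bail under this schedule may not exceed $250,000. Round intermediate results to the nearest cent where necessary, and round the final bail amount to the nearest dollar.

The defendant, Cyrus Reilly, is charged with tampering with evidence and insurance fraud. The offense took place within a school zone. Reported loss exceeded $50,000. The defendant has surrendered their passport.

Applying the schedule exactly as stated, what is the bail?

$19,780

Base amounts from the schedule: tampering with evidence $650; insurance fraud $11,700.
Stacking rule: highest base plus 20% of each additional charge. Highest is insurance fraud at $11,700. Additional: $650 × 20% = $130. Combined base = $11,700 + $130 = $11,830.
Offense occurred in a school zone (+60%): $11,830 × 1.6 = $18,928.
Defendant has surrendered passport (−5%): $18,928 × 0.95 = $17,981.60.
Loss or damage exceeded $50,000 (+10%): $17,981.60 × 1.1 = $19,779.76.
$19,779.76 is within the $250,000 maximum.
Rounded to the nearest dollar: $19,780.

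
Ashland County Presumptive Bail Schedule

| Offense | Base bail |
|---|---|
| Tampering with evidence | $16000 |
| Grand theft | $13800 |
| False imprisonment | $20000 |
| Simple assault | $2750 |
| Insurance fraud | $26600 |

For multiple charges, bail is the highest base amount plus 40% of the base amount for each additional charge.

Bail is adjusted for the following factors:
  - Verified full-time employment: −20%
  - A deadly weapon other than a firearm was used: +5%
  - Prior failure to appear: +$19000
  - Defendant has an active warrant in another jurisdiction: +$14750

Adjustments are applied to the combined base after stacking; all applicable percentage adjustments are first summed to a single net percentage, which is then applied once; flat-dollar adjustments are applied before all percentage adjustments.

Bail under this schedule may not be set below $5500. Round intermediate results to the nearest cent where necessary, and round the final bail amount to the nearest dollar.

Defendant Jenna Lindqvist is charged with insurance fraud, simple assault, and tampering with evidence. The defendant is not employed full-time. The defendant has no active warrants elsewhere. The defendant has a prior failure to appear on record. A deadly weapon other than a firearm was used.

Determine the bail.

$55755

Base amounts from the schedule: insurance fraud $26600; simple assault $2750; tampering with evidence $16000.
Stacking rule: highest base plus 40% of each additional charge. Highest is insurance fraud at $26600. Additional: $2750 × 40% = $1100; $16000 × 40% = $6400. Combined base = $26600 + $7500 = $34100.
Prior failure to appear (+$19000 flat): $34100 + $19000 = $53100.
A deadly weapon other than a firearm was used (+5%): $53100 × 1.05 = $55755.
$55755 is at or above the $5500 minimum.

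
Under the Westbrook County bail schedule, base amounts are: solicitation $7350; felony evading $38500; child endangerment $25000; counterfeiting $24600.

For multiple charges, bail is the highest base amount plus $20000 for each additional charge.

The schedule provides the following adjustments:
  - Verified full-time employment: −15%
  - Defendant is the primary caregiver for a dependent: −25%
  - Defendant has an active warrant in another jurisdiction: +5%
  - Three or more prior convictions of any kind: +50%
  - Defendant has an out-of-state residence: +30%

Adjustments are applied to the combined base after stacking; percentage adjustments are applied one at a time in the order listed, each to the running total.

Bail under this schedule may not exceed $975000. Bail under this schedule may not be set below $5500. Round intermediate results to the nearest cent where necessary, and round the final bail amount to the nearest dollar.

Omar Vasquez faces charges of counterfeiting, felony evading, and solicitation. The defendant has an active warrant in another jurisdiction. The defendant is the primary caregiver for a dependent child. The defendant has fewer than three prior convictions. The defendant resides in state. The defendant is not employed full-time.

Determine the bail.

$61819

Base amounts from the schedule: counterfeiting $24600; felony evading $38500; solicitation $7350.
Stacking rule: highest base plus $20000 per additional charge. Highest is felony evading at $38500; 2 additional charges → +$40000. Combined base = $78500.
Defendant is the primary caregiver for a dependent (−25%): $78500 × 0.75 = $58875.
Defendant has an active warrant in another jurisdiction (+5%): $58875 × 1.05 = $61818.75.
$61818.75 is within the $975000 maximum.
$61818.75 is at or above the $5500 minimum.
Rounded to the nearest dollar: $61819.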